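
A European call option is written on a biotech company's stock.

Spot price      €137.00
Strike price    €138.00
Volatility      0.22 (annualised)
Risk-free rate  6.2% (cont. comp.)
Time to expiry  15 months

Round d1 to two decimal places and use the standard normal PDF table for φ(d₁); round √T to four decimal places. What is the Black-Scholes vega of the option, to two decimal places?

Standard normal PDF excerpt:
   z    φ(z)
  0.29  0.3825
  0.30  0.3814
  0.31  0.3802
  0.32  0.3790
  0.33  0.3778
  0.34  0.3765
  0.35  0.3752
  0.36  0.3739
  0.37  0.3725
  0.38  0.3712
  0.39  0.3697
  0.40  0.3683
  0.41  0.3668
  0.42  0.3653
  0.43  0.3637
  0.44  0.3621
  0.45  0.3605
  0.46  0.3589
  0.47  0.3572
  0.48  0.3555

56.18

σ√T = 0.22·√1.25 = 0.2460
ln(S/K) + (r + σ²/2)T = ln(137/138) + (0.062 + 0.22²/2)·1.25 = -0.0073 + 0.1077 = 0.1005
d₁ = 0.1005 / 0.2460 = 0.4085 → 0.41
√T = √1.25 = 1.1180
φ(d₁) = φ(0.41) = 0.3668
vega = S·φ(d₁)·√T = 137·0.3668·1.1180 = 56.1813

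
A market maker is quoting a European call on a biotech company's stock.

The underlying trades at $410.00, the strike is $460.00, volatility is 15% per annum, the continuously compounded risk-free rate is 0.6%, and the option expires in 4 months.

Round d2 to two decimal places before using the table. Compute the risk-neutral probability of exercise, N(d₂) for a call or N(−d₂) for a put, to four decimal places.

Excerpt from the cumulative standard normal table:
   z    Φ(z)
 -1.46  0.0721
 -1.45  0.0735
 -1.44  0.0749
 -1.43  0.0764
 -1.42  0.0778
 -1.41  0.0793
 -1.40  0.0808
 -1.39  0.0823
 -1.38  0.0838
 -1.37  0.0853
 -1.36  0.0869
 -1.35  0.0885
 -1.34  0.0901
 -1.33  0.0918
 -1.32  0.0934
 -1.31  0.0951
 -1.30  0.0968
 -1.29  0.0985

T = 0.3333;  σ√T = 0.0866
d₁ = [ln(410/460) + (0.006 + 0.15²/2)·0.3333] / 0.0866 = [-0.1151 + 0.0057] / 0.0866 = -1.2623 ≈ -1.26
d₂ = d₁ − σ√T = -1.2623 − 0.0866 = -1.3489 ≈ -1.35
Risk-neutral Pr[S_T > K] = N(d₂) = N(-1.35) = 0.0885

0.0885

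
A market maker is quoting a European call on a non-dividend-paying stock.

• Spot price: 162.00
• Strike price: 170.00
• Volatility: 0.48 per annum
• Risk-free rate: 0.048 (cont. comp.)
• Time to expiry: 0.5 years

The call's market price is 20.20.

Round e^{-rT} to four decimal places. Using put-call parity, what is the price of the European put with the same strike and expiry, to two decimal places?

e^(−rT) = e^(−0.048·0.5) = 0.9763
Put-call parity: C − P = S − K·e^(−rT) = 162 − 170·0.9763 = 162 − 165.9710 = -3.9710
P = C − (C − P) = 20.20 − (-3.9710) = 24.1710

24.17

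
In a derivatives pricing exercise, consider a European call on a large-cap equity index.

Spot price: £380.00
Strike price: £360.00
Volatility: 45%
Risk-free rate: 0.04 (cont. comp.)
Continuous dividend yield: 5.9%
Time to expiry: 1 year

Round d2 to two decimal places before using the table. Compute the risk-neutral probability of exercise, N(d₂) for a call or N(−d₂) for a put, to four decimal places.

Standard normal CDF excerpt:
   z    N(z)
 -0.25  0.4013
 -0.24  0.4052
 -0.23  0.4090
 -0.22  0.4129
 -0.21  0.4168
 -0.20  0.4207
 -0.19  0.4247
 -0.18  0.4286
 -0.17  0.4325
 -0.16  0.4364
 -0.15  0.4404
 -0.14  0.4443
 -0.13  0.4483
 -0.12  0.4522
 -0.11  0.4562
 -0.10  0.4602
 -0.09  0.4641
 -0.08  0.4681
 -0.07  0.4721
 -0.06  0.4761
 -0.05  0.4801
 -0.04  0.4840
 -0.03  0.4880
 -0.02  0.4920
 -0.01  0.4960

0.4404

σ√T = 0.45·√1 = 0.4500
ln(S/K) + (r − q + σ²/2)T = ln(380/360) + (0.04 − 0.059 + 0.45²/2)·1 = 0.0541 + 0.0823 = 0.1363
d₁ = 0.1363 / 0.4500 = 0.3029 which rounds to 0.30
d₂ = d₁ − σ√T = 0.3029 − 0.4500 = -0.1471 which rounds to -0.15
Pr(exercise) under Q = N(d₂) = 0.4404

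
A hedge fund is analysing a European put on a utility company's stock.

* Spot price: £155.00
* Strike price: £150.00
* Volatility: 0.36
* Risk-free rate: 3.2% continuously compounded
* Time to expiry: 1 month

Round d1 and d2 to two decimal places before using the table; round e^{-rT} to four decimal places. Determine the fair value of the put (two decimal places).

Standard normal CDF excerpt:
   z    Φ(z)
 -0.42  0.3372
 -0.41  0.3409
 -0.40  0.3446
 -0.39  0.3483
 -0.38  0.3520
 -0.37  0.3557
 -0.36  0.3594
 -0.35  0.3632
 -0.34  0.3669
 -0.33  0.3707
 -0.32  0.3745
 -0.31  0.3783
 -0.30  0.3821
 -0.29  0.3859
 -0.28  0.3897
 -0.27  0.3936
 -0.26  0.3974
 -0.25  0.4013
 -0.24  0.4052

£3.74

σ√T = 0.36·√0.08333 = 0.1039
d₁ = [ln(155/150) + (0.032 + ½·0.36²)·0.08333] / (σ√T) = (0.0328 + 0.0081) / 0.1039 = 0.3931 ⇒ 0.39
d₂ = 0.3931 − 0.1039 = 0.2892 ⇒ 0.29
exp(−rT) = exp(−0.032·0.08333) = 0.9973
N(−d₂) = N(-0.29) = 0.3859;  N(−d₁) = N(-0.39) = 0.3483
P = 150·0.9973·0.3859 − 155·0.3483 = 57.7287 − 53.9865 = 3.7422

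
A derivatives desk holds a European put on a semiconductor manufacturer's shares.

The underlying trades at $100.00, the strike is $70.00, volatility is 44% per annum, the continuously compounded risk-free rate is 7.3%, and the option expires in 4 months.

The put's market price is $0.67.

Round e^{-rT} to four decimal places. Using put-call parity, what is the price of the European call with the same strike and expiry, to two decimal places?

$32.35

e^(−rT) = e^(−0.073·0.3333) = 0.9760
Put-call parity: C − P = S − K·e^(−rT) = 100 − 70·0.9760 = 100 − 68.3200 = 31.6800
C = P + (C − P) = 0.67 + (31.6800) = 32.3500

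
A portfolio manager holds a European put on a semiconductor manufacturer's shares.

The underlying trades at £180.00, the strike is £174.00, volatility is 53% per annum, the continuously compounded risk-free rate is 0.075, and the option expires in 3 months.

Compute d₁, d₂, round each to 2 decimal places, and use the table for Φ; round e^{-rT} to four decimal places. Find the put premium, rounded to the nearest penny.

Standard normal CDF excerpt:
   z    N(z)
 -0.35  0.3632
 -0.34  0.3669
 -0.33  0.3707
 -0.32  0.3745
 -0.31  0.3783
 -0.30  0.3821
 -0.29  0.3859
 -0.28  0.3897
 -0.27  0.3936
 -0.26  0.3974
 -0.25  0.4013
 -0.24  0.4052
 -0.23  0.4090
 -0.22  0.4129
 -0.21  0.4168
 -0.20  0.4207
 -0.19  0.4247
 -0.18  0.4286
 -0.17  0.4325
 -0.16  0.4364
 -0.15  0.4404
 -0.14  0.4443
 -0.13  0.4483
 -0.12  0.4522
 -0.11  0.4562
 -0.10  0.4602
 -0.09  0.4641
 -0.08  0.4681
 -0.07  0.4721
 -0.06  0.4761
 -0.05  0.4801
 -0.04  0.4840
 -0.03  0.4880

σ√T = 0.53 × 0.5000 = 0.2650
ln(S/K) + (r + σ²/2)T = ln(180/174) + (0.075 + 0.53²/2)·0.25 = 0.0339 + 0.0539 = 0.0878
d₁ = 0.0878 / 0.2650 = 0.3312 → 0.33
d₂ = d₁ − σ√T = 0.3312 − 0.2650 = 0.0662 → 0.07
exp(−rT) = exp(−0.075·0.25) = 0.9814
P = 174·0.9814·N(-0.07) − 180·N(-0.33) = 174·0.9814·0.4721 − 180·0.3707 = 80.6175 − 66.7260 = 13.8915

£13.89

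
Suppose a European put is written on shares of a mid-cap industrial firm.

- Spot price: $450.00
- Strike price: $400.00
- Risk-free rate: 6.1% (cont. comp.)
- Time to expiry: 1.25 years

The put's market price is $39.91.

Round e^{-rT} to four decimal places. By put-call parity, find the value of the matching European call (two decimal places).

exp(−rT) = exp(−0.061·1.25) = 0.9266
Put-call parity: C − P = S − K·e^(−rT) = 450 − 400·0.9266 = 450 − 370.6400 = 79.3600
C = P + (C − P) = 39.91 + (79.3600) = 119.2700

$119.27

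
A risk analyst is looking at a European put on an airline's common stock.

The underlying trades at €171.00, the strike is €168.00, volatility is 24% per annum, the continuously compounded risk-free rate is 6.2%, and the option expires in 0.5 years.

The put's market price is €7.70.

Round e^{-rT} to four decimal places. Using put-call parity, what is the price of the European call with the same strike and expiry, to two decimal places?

€15.82

exp(−rT) = exp(−0.062·0.5) = 0.9695
Put-call parity: C − P = S − K·e^(−rT) = 171 − 168·0.9695 = 171 − 162.8760 = 8.1240
C = P + (C − P) = 7.70 + (8.1240) = 15.8240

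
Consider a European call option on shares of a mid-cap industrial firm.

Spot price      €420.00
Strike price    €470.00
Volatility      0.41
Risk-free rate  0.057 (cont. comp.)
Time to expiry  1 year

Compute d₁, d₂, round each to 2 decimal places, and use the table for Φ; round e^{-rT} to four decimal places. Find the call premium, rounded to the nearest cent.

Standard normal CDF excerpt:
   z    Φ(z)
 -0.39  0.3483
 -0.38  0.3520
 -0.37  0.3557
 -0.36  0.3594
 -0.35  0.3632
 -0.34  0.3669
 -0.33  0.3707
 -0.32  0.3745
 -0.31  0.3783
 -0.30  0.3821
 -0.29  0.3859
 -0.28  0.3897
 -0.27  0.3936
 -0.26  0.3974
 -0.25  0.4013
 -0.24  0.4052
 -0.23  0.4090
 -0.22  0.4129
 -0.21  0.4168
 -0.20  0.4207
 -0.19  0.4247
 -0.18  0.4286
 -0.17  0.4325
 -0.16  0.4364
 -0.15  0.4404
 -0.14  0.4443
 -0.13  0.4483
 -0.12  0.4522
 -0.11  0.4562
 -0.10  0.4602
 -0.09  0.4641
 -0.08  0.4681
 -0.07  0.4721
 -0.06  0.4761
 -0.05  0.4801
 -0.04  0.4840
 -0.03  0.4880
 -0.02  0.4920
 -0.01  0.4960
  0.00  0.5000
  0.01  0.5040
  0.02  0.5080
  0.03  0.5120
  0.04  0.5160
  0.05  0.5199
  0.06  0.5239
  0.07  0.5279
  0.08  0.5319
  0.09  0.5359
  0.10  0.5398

σ√T = 0.41·√1 = 0.4100
d₁ = [ln(420/470) + (0.057 + 0.41²/2)·1] / 0.4100 = [-0.1125 + 0.1410] / 0.4100 = 0.0697 ⇒ 0.07
d₂ = d₁ − σ√T = 0.0697 − 0.4100 = -0.3403 ⇒ -0.34
e^(−rT) = e^(−0.057·1) = 0.9446
N(d₁) = N(0.07) = 0.5279;  N(d₂) = N(-0.34) = 0.3669
C = 420·0.5279 − 470·0.9446·0.3669 = 221.7180 − 162.8897 = 58.8283

€58.83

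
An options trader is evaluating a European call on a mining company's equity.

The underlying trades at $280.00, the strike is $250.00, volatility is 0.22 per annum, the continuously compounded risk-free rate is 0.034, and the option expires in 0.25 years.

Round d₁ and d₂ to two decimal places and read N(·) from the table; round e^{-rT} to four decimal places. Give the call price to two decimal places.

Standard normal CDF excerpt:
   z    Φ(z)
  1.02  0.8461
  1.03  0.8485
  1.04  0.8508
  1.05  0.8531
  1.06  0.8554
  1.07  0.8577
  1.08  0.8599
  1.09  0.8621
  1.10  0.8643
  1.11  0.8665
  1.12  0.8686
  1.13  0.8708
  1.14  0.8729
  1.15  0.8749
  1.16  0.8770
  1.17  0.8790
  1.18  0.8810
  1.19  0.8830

T = 0.25;  σ√T = 0.1100
d₁ = [ln(280/250) + (0.034 + 0.22²/2)·0.25] / 0.1100 = [0.1133 + 0.0146] / 0.1100 = 1.1625 → 1.16
d₂ = d₁ − σ√T = 1.1625 − 0.1100 = 1.0525 → 1.05
exp(−rT) = exp(−0.034·0.25) = 0.9915
N(d₁) = N(1.16) = 0.8770;  N(d₂) = N(1.05) = 0.8531
C = 280·0.8770 − 250·0.9915·0.8531 = 245.5600 − 211.4622 = 34.0978

$34.10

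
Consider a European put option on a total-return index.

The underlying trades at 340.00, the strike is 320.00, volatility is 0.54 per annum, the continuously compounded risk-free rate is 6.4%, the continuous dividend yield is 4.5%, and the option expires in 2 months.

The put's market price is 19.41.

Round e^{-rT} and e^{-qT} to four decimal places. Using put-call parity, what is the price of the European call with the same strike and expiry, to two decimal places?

40.25

e^(−qT) = e^(−0.045·0.1667) = 0.9925;  e^(−rT) = e^(−0.064·0.1667) = 0.9894
Put-call parity: C − P = S·e^(−qT) − K·e^(−rT) = 340·0.9925 − 320·0.9894 = 337.4500 − 316.6080 = 20.8420
C = P + (C − P) = 19.41 + (20.8420) = 40.2520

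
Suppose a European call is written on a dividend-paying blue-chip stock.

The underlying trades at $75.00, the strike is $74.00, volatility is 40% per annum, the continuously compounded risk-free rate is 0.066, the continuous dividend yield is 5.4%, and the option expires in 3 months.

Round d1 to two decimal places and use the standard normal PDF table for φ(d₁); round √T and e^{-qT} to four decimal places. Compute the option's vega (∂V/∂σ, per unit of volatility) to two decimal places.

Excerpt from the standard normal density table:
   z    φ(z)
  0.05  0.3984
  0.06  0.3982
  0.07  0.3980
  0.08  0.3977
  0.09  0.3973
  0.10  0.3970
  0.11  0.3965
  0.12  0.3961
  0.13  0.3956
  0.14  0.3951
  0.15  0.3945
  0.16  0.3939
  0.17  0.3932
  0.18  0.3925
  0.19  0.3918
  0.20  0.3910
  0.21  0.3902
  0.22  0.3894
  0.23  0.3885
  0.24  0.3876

σ√T = 0.4·√0.25 = 0.2000
d₁ = [ln(75/74) + (0.066 − 0.054 + 0.4²/2)·0.25] / 0.2000 = [0.0134 + 0.0230] / 0.2000 = 0.1821 → 0.18
√T = √0.25 = 0.5000
φ(d₁) = φ(0.18) = 0.3925
e^(−qT) = e^(−0.054·0.25) = 0.9866
vega = S·e^(−qT)·φ(d₁)·√T = 75·0.9866·0.3925·0.5000 = 14.5215
(The put has the same vega.)

14.52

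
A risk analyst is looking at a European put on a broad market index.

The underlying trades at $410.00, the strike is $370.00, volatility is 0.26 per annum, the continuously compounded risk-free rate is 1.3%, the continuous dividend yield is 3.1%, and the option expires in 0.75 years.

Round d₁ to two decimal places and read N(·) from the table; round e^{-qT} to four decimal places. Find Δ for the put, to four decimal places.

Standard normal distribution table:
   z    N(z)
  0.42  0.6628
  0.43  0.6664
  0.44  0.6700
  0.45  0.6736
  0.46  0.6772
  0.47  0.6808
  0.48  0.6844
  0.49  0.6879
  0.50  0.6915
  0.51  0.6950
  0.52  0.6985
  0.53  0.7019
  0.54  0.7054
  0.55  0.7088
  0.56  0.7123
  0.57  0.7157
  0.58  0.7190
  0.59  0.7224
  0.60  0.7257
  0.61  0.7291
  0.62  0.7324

σ√T = 0.26·√0.75 = 0.2252
d₁ = [ln(410/370) + (0.013 − 0.031 + 0.26²/2)·0.75] / 0.2252 = [0.1027 + 0.0119] / 0.2252 = 0.5085 ≈ 0.51
N(d₁) = N(0.51) = 0.6950
Δ_put = exp(−qT)·(N(d₁) − 1) = 0.9770·(0.6950 − 1) = -0.2980

-0.2980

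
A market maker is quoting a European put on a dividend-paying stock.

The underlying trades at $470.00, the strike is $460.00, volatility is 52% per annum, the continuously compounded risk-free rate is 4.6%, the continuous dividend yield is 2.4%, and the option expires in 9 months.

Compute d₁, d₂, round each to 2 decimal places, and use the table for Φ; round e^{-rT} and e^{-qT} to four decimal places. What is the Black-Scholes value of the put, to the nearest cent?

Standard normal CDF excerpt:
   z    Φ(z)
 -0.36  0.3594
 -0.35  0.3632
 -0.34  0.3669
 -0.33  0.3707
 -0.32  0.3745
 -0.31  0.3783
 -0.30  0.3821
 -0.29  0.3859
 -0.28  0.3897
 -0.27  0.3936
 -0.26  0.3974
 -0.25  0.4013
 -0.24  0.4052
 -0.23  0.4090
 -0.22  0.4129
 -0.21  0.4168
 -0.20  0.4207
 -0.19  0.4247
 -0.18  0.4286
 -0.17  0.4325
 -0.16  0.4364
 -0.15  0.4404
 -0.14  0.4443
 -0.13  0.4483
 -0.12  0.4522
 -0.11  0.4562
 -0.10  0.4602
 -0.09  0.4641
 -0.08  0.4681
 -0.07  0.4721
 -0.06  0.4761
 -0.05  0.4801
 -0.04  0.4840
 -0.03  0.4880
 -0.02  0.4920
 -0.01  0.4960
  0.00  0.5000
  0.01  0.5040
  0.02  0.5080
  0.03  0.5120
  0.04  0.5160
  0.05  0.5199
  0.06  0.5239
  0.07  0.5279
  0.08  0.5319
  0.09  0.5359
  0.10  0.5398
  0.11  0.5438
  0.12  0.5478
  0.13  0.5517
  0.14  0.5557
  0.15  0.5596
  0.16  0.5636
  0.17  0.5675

$72.32

T = 0.75;  σ√T = 0.4503
d₁ = [ln(470/460) + (0.046 − 0.024 + 0.52²/2)·0.75] / 0.4503 = [0.0215 + 0.1179] / 0.4503 = 0.3096 which rounds to 0.31
d₂ = d₁ − σ√T = 0.3096 − 0.4503 = -0.1408 which rounds to -0.14
e^(−qT) = e^(−0.024·0.75) = 0.9822;  e^(−rT) = e^(−0.046·0.75) = 0.9661
N(−d₂) = N(0.14) = 0.5557;  N(−d₁) = N(-0.31) = 0.3783
P = 460·0.9661·0.5557 − 470·0.9822·0.3783 = 246.9564 − 174.6361 = 72.3203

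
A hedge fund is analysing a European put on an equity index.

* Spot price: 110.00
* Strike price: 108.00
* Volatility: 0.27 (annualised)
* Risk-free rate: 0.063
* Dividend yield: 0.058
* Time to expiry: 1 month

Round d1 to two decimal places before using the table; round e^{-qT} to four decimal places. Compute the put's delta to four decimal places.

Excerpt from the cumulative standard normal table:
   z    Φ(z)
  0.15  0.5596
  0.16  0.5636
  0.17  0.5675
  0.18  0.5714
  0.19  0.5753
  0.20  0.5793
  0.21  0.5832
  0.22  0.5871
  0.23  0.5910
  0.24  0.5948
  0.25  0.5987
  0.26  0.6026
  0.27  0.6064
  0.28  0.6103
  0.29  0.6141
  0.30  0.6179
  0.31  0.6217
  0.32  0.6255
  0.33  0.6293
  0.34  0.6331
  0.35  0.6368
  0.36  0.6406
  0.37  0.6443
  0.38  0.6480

-0.3878

σ√T = 0.27 × 0.2887 = 0.0779
d₁ = [ln(110/108) + (0.063 − 0.058 + ½·0.27²)·0.08333] / (σ√T) = (0.0183 + 0.0035) / 0.0779 = 0.2797 → 0.28
N(d₁) = N(0.28) = 0.6103
Δ_put = exp(−qT)·(N(d₁) − 1) = 0.9952·(0.6103 − 1) = -0.3878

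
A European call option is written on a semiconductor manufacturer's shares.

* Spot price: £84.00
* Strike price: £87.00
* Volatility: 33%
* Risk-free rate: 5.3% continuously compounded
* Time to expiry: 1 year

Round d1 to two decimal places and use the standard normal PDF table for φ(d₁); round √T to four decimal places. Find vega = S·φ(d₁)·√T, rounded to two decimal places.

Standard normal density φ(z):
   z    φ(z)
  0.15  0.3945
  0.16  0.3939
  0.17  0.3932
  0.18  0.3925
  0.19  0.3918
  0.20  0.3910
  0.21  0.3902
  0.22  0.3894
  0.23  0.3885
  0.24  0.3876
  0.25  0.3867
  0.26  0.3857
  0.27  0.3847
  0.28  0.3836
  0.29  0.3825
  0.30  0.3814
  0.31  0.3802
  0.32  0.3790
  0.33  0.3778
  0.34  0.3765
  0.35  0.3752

σ√T = 0.33·√1 = 0.3300
d₁ = [ln(84/87) + (0.053 + 0.33²/2)·1] / 0.3300 = [-0.0351 + 0.1075] / 0.3300 = 0.2193 which rounds to 0.22
√T = √1 = 1.0000
φ(d₁) = φ(0.22) = 0.3894
vega = S·φ(d₁)·√T = 84·0.3894·1.0000 = 32.7096

32.71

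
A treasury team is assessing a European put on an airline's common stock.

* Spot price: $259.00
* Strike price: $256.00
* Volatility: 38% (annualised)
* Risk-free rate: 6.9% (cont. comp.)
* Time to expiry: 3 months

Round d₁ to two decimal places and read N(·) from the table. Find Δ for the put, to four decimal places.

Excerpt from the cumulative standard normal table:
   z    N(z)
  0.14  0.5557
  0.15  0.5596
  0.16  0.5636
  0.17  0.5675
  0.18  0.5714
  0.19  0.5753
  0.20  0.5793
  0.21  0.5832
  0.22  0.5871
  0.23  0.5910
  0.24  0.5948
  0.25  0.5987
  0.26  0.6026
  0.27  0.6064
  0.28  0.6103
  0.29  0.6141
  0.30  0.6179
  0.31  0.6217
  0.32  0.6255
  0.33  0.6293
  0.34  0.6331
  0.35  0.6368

T = 0.25;  σ√T = 0.1900
d₁ = [ln(259/256) + (0.069 + 0.38²/2)·0.25] / 0.1900 = [0.0117 + 0.0353] / 0.1900 = 0.2471 ⇒ 0.25
N(d₁) = N(0.25) = 0.5987
Δ_put = N(d₁) − 1 = 0.5987 − 1 = -0.4013

-0.4013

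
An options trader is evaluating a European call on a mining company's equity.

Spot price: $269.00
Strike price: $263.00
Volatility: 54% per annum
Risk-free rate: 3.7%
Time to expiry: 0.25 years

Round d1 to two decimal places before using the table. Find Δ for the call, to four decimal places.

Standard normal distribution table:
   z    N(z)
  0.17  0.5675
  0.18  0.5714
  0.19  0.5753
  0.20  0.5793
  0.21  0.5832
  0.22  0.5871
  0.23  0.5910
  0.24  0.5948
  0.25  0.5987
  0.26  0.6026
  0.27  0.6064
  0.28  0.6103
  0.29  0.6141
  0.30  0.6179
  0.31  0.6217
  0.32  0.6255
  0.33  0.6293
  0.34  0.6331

T = 0.25;  σ√T = 0.2700
d₁ = [ln(269/263) + (0.037 + 0.54²/2)·0.25] / 0.2700 = [0.0226 + 0.0457] / 0.2700 = 0.2528 → 0.25
N(d₁) = N(0.25) = 0.5987
Δ_call = N(d₁) = 0.5987

0.5987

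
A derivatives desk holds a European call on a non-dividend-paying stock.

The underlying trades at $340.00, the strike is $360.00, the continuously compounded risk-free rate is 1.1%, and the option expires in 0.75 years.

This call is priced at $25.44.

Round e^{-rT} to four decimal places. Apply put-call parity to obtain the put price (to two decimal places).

$42.49

exp(−rT) = exp(−0.011·0.75) = 0.9918
Put-call parity: C − P = S − K·e^(−rT) = 340 − 360·0.9918 = 340 − 357.0480 = -17.0480
P = C − (C − P) = 25.44 − (-17.0480) = 42.4880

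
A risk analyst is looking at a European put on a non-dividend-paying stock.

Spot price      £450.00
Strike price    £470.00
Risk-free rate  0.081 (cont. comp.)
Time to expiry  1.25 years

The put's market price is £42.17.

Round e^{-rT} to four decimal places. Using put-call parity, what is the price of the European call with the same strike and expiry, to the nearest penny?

£67.43

exp(−rT) = exp(−0.081·1.25) = 0.9037
Put-call parity: C − P = S − K·e^(−rT) = 450 − 470·0.9037 = 450 − 424.7390 = 25.2610
C = P + (C − P) = 42.17 + (25.2610) = 67.4310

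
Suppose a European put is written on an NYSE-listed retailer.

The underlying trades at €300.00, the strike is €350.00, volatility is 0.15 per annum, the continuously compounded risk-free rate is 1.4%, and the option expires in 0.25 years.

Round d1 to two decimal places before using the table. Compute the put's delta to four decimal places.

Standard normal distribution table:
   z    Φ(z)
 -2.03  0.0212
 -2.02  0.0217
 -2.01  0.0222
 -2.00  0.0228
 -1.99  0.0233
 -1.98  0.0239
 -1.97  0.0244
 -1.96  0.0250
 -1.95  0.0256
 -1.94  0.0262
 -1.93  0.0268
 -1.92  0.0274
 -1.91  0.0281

-0.9756

σ√T = 0.15 × 0.5000 = 0.0750
d₁ = [ln(300/350) + (0.014 + 0.15²/2)·0.25] / 0.0750 = [-0.1542 + 0.0063] / 0.0750 = -1.9712 → -1.97
N(d₁) = N(-1.97) = 0.0244
Δ_put = N(d₁) − 1 = 0.0244 − 1 = -0.9756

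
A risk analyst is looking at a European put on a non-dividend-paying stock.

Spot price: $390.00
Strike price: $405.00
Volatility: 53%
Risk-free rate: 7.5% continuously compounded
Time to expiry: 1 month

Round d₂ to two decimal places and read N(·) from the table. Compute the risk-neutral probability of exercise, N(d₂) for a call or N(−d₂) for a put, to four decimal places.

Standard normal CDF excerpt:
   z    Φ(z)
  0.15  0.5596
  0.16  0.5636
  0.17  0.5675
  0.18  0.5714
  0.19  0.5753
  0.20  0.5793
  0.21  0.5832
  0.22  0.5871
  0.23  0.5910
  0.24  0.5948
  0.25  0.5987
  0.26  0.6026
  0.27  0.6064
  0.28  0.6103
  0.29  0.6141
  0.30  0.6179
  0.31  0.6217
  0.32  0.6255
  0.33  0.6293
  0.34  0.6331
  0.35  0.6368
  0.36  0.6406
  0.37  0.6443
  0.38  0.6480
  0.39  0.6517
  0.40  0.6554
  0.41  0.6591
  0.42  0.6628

0.6103

σ√T = 0.53 × 0.2887 = 0.1530
d₁ = [ln(390/405) + (0.075 + 0.53²/2)·0.08333] / 0.1530 = [-0.0377 + 0.0180] / 0.1530 = -0.1293 ≈ -0.13
d₂ = d₁ − σ√T = -0.1293 − 0.1530 = -0.2823 ≈ -0.28
Risk-neutral Pr[S_T < K] = N(−d₂) = N(0.28) = 0.6103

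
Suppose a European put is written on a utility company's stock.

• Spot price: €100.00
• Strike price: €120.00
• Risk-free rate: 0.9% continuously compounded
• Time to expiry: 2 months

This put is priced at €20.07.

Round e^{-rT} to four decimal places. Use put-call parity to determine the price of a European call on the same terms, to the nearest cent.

€0.25

exp(−rT) = exp(−0.009·0.1667) = 0.9985
Put-call parity: C − P = S − K·e^(−rT) = 100 − 120·0.9985 = 100 − 119.8200 = -19.8200
C = P + (C − P) = 20.07 + (-19.8200) = 0.2500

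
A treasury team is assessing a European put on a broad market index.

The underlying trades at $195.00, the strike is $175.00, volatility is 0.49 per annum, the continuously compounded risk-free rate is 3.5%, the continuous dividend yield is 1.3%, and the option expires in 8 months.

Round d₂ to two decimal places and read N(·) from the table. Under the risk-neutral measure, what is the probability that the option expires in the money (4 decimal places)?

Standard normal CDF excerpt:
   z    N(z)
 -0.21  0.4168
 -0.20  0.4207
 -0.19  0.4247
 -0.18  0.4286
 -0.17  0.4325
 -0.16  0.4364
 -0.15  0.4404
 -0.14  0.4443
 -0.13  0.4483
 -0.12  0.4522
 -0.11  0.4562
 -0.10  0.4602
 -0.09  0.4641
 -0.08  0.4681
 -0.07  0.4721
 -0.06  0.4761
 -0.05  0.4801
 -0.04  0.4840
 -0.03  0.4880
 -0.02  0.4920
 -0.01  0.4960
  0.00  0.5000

0.4562

σ√T = 0.49 × 0.8165 = 0.4001
d₁ = [ln(195/175) + (0.035 − 0.013 + 0.49²/2)·0.6667] / 0.4001 = [0.1082 + 0.0947] / 0.4001 = 0.5072 ≈ 0.51
d₂ = d₁ − σ√T = 0.5072 − 0.4001 = 0.1071 ≈ 0.11
Risk-neutral Pr[S_T < K] = N(−d₂) = N(-0.11) = 0.4562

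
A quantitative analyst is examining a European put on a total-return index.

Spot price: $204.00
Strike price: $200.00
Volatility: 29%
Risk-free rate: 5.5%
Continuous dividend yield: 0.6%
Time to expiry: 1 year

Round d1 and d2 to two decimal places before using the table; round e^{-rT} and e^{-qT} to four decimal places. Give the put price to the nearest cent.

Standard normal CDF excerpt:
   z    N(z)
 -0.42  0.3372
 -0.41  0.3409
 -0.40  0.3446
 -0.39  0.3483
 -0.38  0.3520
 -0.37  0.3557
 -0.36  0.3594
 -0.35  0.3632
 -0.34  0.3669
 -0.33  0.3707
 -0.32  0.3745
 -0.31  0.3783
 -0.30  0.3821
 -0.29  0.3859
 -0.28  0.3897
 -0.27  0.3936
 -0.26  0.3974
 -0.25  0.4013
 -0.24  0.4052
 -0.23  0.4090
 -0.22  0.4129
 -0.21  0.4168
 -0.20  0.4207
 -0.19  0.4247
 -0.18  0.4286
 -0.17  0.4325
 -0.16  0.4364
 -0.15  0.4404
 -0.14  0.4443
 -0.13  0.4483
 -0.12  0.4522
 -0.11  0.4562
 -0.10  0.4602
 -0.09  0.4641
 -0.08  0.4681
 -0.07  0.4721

$16.48

T = 1;  σ√T = 0.2900
d₁ = [ln(204/200) + (0.055 − 0.006 + 0.29²/2)·1] / 0.2900 = [0.0198 + 0.0910] / 0.2900 = 0.3823 which rounds to 0.38
d₂ = d₁ − σ√T = 0.3823 − 0.2900 = 0.0923 which rounds to 0.09
exp(−qT) = exp(−0.006·1) = 0.9940;  exp(−rT) = exp(−0.055·1) = 0.9465
N(−d₂) = N(-0.09) = 0.4641;  N(−d₁) = N(-0.38) = 0.3520
P = 200·0.9465·0.4641 − 204·0.9940·0.3520 = 87.8541 − 71.3772 = 16.4770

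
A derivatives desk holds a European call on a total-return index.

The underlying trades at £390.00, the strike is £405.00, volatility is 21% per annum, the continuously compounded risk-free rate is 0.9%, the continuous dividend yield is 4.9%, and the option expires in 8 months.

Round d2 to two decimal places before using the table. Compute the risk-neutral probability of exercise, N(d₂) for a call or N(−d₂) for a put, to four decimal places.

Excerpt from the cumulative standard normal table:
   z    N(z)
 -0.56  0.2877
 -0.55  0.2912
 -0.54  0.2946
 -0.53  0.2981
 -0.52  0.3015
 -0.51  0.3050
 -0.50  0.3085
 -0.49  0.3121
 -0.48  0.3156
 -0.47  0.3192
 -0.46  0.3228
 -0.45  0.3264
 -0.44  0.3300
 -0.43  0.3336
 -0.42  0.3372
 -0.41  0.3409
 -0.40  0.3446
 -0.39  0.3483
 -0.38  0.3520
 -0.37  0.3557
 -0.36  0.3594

0.3228

σ√T = 0.21·√0.6667 = 0.1715
d₁ = [ln(390/405) + (0.009 − 0.049 + ½·0.21²)·0.6667] / (σ√T) = (-0.0377 − 0.0120) / 0.1715 = -0.2899 which rounds to -0.29
d₂ = -0.2899 − 0.1715 = -0.4614 which rounds to -0.46
Risk-neutral Pr[S_T > K] = N(d₂) = N(-0.46) = 0.3228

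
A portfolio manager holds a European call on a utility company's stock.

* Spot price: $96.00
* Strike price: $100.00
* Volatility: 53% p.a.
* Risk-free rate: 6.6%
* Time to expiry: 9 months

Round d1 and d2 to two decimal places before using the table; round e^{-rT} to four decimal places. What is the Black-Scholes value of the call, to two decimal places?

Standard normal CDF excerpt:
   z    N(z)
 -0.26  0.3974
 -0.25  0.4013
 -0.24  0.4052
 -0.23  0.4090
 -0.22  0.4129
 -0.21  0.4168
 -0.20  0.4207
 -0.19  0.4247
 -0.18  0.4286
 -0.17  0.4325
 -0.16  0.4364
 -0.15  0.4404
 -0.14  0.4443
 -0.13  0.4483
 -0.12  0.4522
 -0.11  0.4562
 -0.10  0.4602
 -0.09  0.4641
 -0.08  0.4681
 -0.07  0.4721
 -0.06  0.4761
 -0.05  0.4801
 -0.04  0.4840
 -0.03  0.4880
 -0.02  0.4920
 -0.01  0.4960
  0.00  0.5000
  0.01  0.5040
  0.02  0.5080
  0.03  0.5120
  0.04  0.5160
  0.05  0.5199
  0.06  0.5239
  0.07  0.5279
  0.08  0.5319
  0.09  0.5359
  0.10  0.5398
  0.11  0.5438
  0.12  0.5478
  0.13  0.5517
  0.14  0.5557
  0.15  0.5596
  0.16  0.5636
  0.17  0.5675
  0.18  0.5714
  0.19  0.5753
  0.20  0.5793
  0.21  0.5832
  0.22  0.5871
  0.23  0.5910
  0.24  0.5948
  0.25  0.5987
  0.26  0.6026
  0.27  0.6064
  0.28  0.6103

$17.81

σ√T = 0.53 × 0.8660 = 0.4590
d₁ = [ln(96/100) + (0.066 + 0.53²/2)·0.75] / 0.4590 = [-0.0408 + 0.1548] / 0.4590 = 0.2484 ≈ 0.25
d₂ = d₁ − σ√T = 0.2484 − 0.4590 = -0.2106 ≈ -0.21
exp(−rT) = exp(−0.066·0.75) = 0.9517
N(d₁) = N(0.25) = 0.5987;  N(d₂) = N(-0.21) = 0.4168
C = 96·0.5987 − 100·0.9517·0.4168 = 57.4752 − 39.6669 = 17.8083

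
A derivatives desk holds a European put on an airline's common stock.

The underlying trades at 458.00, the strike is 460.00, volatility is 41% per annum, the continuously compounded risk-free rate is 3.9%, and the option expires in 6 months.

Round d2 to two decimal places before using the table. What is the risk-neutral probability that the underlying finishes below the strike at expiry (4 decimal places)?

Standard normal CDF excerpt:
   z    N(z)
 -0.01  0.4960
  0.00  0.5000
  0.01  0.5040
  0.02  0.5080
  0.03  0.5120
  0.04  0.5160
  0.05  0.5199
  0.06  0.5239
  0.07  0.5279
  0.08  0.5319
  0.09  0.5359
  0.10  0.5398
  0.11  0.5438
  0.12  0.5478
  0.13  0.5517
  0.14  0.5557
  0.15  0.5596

σ√T = 0.41 × 0.7071 = 0.2899
d₁ = [ln(458/460) + (0.039 + ½·0.41²)·0.5] / (σ√T) = (-0.0044 + 0.0615) / 0.2899 = 0.1972 which rounds to 0.20
d₂ = 0.1972 − 0.2899 = -0.0927 which rounds to -0.09
Risk-neutral Pr[S_T < K] = N(−d₂) = N(0.09) = 0.5359

0.5359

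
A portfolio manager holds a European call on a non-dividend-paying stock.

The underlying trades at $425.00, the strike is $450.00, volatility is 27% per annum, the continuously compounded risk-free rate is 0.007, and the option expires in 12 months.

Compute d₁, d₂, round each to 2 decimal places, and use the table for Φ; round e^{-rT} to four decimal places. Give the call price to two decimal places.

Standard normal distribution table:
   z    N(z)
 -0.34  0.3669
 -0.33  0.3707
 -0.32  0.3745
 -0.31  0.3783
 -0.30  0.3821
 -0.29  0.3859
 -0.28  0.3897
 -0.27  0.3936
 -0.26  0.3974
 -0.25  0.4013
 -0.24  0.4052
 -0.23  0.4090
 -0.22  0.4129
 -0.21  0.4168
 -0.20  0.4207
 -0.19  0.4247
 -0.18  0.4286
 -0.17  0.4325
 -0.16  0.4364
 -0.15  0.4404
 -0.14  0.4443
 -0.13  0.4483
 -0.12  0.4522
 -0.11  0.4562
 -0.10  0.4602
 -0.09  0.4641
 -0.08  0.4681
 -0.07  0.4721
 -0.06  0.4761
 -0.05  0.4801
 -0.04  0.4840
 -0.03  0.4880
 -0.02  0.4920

T = 1;  σ√T = 0.2700
d₁ = [ln(425/450) + (0.007 + 0.27²/2)·1] / 0.2700 = [-0.0572 + 0.0435] / 0.2700 = -0.0508 ≈ -0.05
d₂ = d₁ − σ√T = -0.0508 − 0.2700 = -0.3208 ≈ -0.32
exp(−rT) = exp(−0.007·1) = 0.9930
N(d₁) = N(-0.05) = 0.4801;  N(d₂) = N(-0.32) = 0.3745
C = 425·0.4801 − 450·0.9930·0.3745 = 204.0425 − 167.3453 = 36.6972

$36.70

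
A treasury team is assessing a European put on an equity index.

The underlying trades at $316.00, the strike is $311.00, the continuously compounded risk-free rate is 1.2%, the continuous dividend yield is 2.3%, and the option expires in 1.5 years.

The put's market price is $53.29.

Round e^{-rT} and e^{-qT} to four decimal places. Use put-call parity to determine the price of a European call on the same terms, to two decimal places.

exp(−qT) = exp(−0.023·1.5) = 0.9661;  exp(−rT) = exp(−0.012·1.5) = 0.9822
Put-call parity: C − P = S·e^(−qT) − K·e^(−rT) = 316·0.9661 − 311·0.9822 = 305.2876 − 305.4642 = -0.1766
C = P + (C − P) = 53.29 + (-0.1766) = 53.1134

$53.11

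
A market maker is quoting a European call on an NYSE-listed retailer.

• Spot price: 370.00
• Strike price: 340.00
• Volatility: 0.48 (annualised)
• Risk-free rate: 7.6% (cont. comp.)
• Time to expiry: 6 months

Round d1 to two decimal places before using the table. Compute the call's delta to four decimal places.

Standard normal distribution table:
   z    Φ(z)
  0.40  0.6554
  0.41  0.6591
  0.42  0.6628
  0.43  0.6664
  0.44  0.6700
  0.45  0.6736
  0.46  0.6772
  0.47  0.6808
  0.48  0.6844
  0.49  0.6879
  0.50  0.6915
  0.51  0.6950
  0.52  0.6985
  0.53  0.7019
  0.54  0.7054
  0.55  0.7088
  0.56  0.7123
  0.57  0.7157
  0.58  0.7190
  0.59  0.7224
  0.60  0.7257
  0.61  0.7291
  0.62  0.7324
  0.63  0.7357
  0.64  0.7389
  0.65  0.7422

0.7019

σ√T = 0.48·√0.5 = 0.3394
d₁ = [ln(370/340) + (0.076 + ½·0.48²)·0.5] / (σ√T) = (0.0846 + 0.0956) / 0.3394 = 0.5308 ⇒ 0.53
N(d₁) = N(0.53) = 0.7019
Δ_call = N(d₁) = 0.7019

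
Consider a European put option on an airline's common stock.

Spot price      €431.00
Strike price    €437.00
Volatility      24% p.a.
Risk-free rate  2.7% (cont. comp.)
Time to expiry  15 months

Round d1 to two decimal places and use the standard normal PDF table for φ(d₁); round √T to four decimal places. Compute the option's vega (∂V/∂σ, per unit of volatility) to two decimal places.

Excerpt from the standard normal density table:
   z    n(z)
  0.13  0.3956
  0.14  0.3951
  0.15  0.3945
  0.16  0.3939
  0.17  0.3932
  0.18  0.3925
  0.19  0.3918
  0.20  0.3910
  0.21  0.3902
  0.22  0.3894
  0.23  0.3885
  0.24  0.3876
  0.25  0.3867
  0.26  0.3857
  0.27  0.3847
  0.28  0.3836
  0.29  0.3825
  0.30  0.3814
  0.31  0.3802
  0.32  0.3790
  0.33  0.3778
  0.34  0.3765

σ√T = 0.24·√1.25 = 0.2683
d₁ = [ln(431/437) + (0.027 + 0.24²/2)·1.25] / 0.2683 = [-0.0138 + 0.0698] / 0.2683 = 0.2084 → 0.21
√T = √1.25 = 1.1180
φ(d₁) = φ(0.21) = 0.3902
vega = S·φ(d₁)·√T = 431·0.3902·1.1180 = 188.0210

188.02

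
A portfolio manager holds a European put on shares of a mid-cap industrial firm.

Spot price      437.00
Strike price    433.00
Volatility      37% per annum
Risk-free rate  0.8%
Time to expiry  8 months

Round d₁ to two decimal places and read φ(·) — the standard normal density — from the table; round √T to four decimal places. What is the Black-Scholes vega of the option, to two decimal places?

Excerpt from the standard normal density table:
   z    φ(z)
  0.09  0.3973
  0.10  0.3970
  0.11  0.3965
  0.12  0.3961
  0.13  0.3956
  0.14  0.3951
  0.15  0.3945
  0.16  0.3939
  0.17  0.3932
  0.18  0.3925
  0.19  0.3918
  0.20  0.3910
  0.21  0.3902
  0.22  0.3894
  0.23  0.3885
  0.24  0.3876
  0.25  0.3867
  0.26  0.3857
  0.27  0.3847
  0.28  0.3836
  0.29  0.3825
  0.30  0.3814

139.51

σ√T = 0.37 × 0.8165 = 0.3021
d₁ = [ln(437/433) + (0.008 + 0.37²/2)·0.6667] / 0.3021 = [0.0092 + 0.0510] / 0.3021 = 0.1991 ≈ 0.20
√T = √0.6667 = 0.8165
φ(d₁) = φ(0.20) = 0.3910
vega = S·φ(d₁)·√T = 437·0.3910·0.8165 = 139.5129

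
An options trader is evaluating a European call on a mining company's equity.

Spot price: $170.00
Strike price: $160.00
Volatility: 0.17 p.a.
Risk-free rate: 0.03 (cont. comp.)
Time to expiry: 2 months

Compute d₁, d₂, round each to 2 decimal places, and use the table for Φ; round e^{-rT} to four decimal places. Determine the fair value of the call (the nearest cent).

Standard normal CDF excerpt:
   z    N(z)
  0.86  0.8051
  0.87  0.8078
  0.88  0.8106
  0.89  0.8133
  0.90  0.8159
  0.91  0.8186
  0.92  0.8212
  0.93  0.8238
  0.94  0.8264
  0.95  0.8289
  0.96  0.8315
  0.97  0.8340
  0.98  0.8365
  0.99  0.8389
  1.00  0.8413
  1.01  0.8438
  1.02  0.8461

$11.88

T = 0.1667;  σ√T = 0.0694
d₁ = [ln(170/160) + (0.03 + 0.17²/2)·0.1667] / 0.0694 = [0.0606 + 0.0074] / 0.0694 = 0.9803 ⇒ 0.98
d₂ = d₁ − σ√T = 0.9803 − 0.0694 = 0.9109 ⇒ 0.91
exp(−rT) = exp(−0.03·0.1667) = 0.9950
N(d₁) = N(0.98) = 0.8365;  N(d₂) = N(0.91) = 0.8186
C = 170·0.8365 − 160·0.9950·0.8186 = 142.2050 − 130.3211 = 11.8839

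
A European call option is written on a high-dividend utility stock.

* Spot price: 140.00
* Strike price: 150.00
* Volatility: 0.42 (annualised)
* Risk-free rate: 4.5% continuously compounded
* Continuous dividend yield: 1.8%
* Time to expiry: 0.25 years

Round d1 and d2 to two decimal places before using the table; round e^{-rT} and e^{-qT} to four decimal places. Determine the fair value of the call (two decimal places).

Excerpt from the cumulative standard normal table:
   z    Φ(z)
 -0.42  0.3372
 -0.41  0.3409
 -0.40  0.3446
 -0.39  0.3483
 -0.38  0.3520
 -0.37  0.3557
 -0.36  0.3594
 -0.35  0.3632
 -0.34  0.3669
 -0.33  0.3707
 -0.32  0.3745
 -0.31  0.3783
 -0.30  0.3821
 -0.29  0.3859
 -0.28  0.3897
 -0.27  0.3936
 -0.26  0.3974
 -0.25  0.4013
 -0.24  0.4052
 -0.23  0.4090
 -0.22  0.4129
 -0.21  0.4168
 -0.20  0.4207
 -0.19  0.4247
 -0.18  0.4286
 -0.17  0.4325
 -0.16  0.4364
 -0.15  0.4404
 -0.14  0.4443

8.08

σ√T = 0.42·√0.25 = 0.2100
d₁ = [ln(140/150) + (0.045 − 0.018 + 0.42²/2)·0.25] / 0.2100 = [-0.0690 + 0.0288] / 0.2100 = -0.1914 → -0.19
d₂ = d₁ − σ√T = -0.1914 − 0.2100 = -0.4014 → -0.40
exp(−qT) = exp(−0.018·0.25) = 0.9955;  exp(−rT) = exp(−0.045·0.25) = 0.9888
C = 140·0.9955·N(-0.19) − 150·0.9888·N(-0.40) = 140·0.9955·0.4247 − 150·0.9888·0.3446 = 59.1904 − 51.1111 = 8.0794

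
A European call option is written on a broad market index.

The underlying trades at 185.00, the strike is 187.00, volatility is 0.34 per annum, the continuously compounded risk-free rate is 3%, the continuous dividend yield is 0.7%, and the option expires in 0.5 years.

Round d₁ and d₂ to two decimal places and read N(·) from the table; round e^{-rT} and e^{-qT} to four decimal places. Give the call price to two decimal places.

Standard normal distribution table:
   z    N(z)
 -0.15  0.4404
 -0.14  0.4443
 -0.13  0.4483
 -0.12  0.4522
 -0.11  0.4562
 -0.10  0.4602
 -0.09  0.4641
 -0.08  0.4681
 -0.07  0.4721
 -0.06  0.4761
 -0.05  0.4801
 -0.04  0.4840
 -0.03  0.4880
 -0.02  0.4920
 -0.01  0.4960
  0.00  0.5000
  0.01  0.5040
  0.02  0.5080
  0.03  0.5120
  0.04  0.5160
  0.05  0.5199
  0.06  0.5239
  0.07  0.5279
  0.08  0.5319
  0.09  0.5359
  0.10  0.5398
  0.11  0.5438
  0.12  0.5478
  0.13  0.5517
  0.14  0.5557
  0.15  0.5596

17.69

T = 0.5;  σ√T = 0.2404
d₁ = [ln(185/187) + (0.03 − 0.007 + 0.34²/2)·0.5] / 0.2404 = [-0.0108 + 0.0404] / 0.2404 = 0.1233 → 0.12
d₂ = d₁ − σ√T = 0.1233 − 0.2404 = -0.1171 → -0.12
exp(−qT) = exp(−0.007·0.5) = 0.9965;  exp(−rT) = exp(−0.03·0.5) = 0.9851
N(d₁) = N(0.12) = 0.5478;  N(d₂) = N(-0.12) = 0.4522
C = 185·0.9965·0.5478 − 187·0.9851·0.4522 = 100.9883 − 83.3014 = 17.6869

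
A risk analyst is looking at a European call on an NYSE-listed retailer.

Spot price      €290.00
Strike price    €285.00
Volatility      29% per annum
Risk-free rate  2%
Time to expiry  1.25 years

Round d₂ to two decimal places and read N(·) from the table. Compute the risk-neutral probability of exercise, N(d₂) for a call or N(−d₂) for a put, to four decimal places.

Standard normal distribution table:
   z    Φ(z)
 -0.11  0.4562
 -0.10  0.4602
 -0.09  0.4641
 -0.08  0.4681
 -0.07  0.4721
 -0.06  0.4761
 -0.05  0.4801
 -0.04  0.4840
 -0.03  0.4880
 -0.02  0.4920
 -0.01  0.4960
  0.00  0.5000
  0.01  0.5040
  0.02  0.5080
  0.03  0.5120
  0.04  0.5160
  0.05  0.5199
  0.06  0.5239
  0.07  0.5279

0.4880

σ√T = 0.29·√1.25 = 0.3242
d₁ = [ln(290/285) + (0.02 + ½·0.29²)·1.25] / (σ√T) = (0.0174 + 0.0776) / 0.3242 = 0.2929 which rounds to 0.29
d₂ = 0.2929 − 0.3242 = -0.0314 which rounds to -0.03
Pr(exercise) under Q = N(d₂) = 0.4880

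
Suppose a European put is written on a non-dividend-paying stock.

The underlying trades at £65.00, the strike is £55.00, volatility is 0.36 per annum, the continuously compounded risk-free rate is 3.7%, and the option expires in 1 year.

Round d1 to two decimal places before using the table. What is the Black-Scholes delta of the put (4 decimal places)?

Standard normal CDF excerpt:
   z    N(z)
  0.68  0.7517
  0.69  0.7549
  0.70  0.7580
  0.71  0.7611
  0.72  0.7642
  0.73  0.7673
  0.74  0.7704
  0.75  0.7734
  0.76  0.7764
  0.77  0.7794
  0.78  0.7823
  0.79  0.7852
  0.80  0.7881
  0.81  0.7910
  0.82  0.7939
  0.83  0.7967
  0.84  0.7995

-0.2266

σ√T = 0.36·√1 = 0.3600
ln(S/K) + (r + σ²/2)T = ln(65/55) + (0.037 + 0.36²/2)·1 = 0.1671 + 0.1018 = 0.2689
d₁ = 0.2689 / 0.3600 = 0.7468 ⇒ 0.75
N(d₁) = N(0.75) = 0.7734
Δ_put = N(d₁) − 1 = 0.7734 − 1 = -0.2266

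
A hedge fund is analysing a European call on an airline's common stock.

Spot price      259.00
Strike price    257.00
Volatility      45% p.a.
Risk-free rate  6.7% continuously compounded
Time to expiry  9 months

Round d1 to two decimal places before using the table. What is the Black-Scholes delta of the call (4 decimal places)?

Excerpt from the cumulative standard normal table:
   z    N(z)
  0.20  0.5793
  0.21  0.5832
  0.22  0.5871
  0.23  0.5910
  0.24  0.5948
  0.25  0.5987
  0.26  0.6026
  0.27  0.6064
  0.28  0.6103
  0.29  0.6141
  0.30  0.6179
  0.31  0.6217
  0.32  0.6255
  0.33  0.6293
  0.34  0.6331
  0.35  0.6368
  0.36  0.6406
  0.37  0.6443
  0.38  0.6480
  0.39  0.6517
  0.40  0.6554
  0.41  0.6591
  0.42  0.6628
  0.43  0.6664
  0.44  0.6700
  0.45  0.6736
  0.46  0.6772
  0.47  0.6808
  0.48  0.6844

σ√T = 0.45·√0.75 = 0.3897
d₁ = [ln(259/257) + (0.067 + 0.45²/2)·0.75] / 0.3897 = [0.0078 + 0.1262] / 0.3897 = 0.3437 → 0.34
N(d₁) = N(0.34) = 0.6331
Δ_call = N(d₁) = 0.6331

0.6331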